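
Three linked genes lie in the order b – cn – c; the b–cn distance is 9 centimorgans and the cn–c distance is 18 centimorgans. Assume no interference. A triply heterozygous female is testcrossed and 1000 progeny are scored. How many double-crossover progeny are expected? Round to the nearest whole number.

Map distances give recombination frequencies of 0.090 and 0.180 for the two intervals.
With no interference, expected double-crossover frequency = 0.090 × 0.180 = 0.01620.
Expected number = 0.01620 × 1000 = 16.20 ≈ 16.

16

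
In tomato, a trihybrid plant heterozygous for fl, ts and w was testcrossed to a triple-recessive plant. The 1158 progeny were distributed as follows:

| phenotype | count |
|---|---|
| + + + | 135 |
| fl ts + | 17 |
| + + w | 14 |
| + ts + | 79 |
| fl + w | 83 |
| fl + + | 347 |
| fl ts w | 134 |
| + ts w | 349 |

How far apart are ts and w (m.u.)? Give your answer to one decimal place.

The two most frequent reciprocal classes, fl + + and + ts w, are the parental types, so the F1 was fl + + / + ts w.
The two rarest classes, fl ts + and + + w, are the double crossovers. Comparing them with the parentals, only the ts allele has switched, so ts is the middle locus and the order is fl – ts – w.
Crossovers in the ts–w interval produce the single-crossover classes fl + w and + ts + (83 + 79 = 162) plus the double crossovers (31).
RF(ts–w) = (162 + 31) / 1158 = 193/1158 = 0.1667 → 16.7 m.u.

16.7 m.u.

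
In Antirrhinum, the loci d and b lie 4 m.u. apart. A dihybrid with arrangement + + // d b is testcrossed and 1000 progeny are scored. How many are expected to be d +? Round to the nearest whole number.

20

A map distance of 4 m.u. corresponds to a recombination frequency of 0.040.
The F1 is + + / d b, so d + is a recombinant gamete class with expected frequency r/2 = 0.040/2 = 0.0200.
Expected number = 0.0200 × 1000 = 20.00 ≈ 20.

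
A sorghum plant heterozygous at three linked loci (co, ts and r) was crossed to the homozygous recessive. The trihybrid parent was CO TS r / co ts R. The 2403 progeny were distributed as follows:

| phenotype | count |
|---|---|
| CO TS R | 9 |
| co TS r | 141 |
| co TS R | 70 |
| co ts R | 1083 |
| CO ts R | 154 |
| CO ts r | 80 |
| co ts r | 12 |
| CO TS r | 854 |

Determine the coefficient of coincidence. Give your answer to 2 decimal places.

0.93

The two rarest classes, CO TS R and co ts r, are the double crossovers. Comparing them with the parentals, only the r allele has switched, so r is the middle locus and the order is co – r – ts.
co–r: (295 + 21)/2403 = 0.1315; r–ts: (150 + 21)/2403 = 0.0712.
Expected DCO frequency = 0.1315 × 0.0712 ≈ 0.00936; observed = 21/2403 ≈ 0.00874.
Coefficient of coincidence = 0.00874/0.00936 ≈ 0.93.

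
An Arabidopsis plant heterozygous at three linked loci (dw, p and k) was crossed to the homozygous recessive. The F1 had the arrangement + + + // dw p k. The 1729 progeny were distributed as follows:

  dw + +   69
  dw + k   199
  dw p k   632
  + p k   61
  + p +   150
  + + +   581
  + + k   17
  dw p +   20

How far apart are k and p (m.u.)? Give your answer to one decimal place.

22.3 m.u.

The two rarest classes, + + k and dw p +, are the double crossovers. Comparing them with the parentals, only the k allele has switched, so k is the middle locus and the order is p – k – dw.
Crossovers in the p–k interval produce the single-crossover classes + p + and dw + k (150 + 199 = 349) plus the double crossovers (37).
RF(p–k) = (349 + 37) / 1729 = 386/1729 = 0.2233 → 22.3 m.u.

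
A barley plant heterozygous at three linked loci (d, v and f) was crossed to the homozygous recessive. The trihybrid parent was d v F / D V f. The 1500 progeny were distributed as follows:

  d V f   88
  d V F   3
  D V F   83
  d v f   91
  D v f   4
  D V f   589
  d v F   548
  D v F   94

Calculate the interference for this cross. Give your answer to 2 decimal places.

0.69

The two rarest classes, d V F and D v f, are the double crossovers. Comparing them with the parentals, only the v allele has switched, so v is the middle locus and the order is d – v – f.
d–v: (182 + 7)/1500 = 0.1260; v–f: (174 + 7)/1500 = 0.1207.
Expected DCO frequency = 0.1260 × 0.1207 ≈ 0.01521; observed = 7/1500 ≈ 0.00467.
Coefficient of coincidence = 0.00467/0.01521 ≈ 0.31; interference = 1 − 0.31 = 0.69.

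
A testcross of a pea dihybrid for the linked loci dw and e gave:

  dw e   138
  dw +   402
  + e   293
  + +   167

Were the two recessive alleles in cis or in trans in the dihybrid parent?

trans

The two most frequent classes are + e (293) and dw + (402); these are the parental (non-recombinant) types.
So the F1 carried + e on one chromosome and dw + on the other — the recessive alleles are on opposite chromosomes (trans / repulsion).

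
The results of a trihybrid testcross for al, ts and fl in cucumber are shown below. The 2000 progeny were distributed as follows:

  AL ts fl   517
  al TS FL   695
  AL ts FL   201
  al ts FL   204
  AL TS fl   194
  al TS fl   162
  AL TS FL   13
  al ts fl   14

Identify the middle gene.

al

The two most frequent reciprocal classes, al TS FL and AL ts fl, are the parental types, so the F1 was al TS FL / AL ts fl.
The two rarest classes, AL TS FL and al ts fl, are the double crossovers. Comparing them with the parentals, only the al allele has switched, so al is the middle locus and the order is fl – al – ts.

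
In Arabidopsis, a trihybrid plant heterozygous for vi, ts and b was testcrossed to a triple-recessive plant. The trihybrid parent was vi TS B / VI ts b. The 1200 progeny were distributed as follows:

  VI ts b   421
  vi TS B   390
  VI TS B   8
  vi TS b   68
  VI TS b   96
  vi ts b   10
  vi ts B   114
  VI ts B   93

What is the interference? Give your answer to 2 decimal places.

0.47

The two rarest classes, VI TS B and vi ts b, are the double crossovers. Comparing them with the parentals, only the vi allele has switched, so vi is the middle locus and the order is ts – vi – b.
ts–vi: (210 + 18)/1200 = 0.1900; vi–b: (161 + 18)/1200 = 0.1492.
Expected DCO frequency = 0.1900 × 0.1492 ≈ 0.02835; observed = 18/1200 ≈ 0.01500.
Coefficient of coincidence = 0.01500/0.02835 ≈ 0.53; interference = 1 − 0.53 = 0.47.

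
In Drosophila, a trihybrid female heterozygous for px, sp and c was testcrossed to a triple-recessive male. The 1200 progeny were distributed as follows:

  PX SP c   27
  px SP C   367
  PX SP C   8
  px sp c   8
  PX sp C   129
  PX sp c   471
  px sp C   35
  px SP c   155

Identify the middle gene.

The two most frequent reciprocal classes, PX sp c and px SP C, are the parental types, so the F1 was PX sp c / px SP C.
The two rarest classes, px sp c and PX SP C, are the double crossovers. Comparing them with the parentals, only the px allele has switched, so px is the middle locus and the order is c – px – sp.

px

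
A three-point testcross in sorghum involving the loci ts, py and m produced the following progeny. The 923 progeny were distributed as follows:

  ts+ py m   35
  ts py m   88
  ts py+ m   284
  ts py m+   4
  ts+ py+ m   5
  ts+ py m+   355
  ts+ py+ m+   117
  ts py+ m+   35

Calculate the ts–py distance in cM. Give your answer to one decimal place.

23.2 cM

The two most frequent reciprocal classes, ts py+ m and ts+ py m+, are the parental types, so the F1 was ts py+ m / ts+ py m+.
The two rarest classes, ts+ py+ m and ts py m+, are the double crossovers. Comparing them with the parentals, only the ts allele has switched, so ts is the middle locus and the order is py – ts – m.
Crossovers in the py–ts interval produce the single-crossover classes ts py m and ts+ py+ m+ (88 + 117 = 205) plus the double crossovers (9).
RF(py–ts) = (205 + 9) / 923 = 214/923 = 0.2319 → 23.2 cM.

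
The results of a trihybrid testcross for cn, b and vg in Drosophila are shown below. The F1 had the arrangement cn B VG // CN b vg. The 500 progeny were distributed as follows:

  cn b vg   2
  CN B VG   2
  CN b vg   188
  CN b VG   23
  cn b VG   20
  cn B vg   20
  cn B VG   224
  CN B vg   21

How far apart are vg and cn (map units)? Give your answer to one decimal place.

The two rarest classes, CN B VG and cn b vg, are the double crossovers. Comparing them with the parentals, only the cn allele has switched, so cn is the middle locus and the order is b – cn – vg.
Crossovers in the cn–vg interval produce the single-crossover classes cn B vg and CN b VG (20 + 23 = 43) plus the double crossovers (4).
RF(cn–vg) = (43 + 4) / 500 = 47/500 = 0.0940 → 9.4 map units.

9.4 map units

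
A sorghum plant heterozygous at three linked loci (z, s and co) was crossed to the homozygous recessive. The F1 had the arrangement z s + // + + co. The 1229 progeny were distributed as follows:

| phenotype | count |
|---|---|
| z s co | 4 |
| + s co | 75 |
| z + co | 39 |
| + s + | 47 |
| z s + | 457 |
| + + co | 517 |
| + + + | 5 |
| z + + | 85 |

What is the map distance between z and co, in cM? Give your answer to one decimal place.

7.7 cM

The two rarest classes, z s co and + + +, are the double crossovers. Comparing them with the parentals, only the co allele has switched, so co is the middle locus and the order is z – co – s.
Crossovers in the z–co interval produce the single-crossover classes + s + and z + co (47 + 39 = 86) plus the double crossovers (9).
RF(z–co) = (86 + 9) / 1229 = 95/1229 = 0.0773 → 7.7 cM.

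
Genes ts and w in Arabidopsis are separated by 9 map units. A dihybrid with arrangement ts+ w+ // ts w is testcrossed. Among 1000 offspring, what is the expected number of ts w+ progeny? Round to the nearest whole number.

45

A map distance of 9 map units corresponds to a recombination frequency of 0.090.
The F1 is ts+ w+ / ts w, so ts w+ is a recombinant gamete class with expected frequency r/2 = 0.090/2 = 0.0450.
Expected number = 0.0450 × 1000 = 45.00 ≈ 45.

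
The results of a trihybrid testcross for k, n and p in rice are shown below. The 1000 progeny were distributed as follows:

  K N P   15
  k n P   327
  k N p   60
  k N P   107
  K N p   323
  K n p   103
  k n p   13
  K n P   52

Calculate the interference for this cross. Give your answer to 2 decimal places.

The two most frequent reciprocal classes, k n P and K N p, are the parental types, so the F1 was k n P / K N p.
The two rarest classes, k n p and K N P, are the double crossovers. Comparing them with the parentals, only the p allele has switched, so p is the middle locus and the order is n – p – k.
n–p: (210 + 28)/1000 = 0.2380; p–k: (112 + 28)/1000 = 0.1400.
Expected DCO frequency = 0.2380 × 0.1400 ≈ 0.03332; observed = 28/1000 ≈ 0.02800.
Coefficient of coincidence = 0.02800/0.03332 ≈ 0.84; interference = 1 − 0.84 = 0.16.

0.16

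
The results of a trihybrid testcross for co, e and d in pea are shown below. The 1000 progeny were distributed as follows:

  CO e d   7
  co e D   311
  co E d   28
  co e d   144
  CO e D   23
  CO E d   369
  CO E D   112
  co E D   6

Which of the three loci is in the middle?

e

The two most frequent reciprocal classes, CO E d and co e D, are the parental types, so the F1 was CO E d / co e D.
The two rarest classes, CO e d and co E D, are the double crossovers. Comparing them with the parentals, only the e allele has switched, so e is the middle locus and the order is d – e – co.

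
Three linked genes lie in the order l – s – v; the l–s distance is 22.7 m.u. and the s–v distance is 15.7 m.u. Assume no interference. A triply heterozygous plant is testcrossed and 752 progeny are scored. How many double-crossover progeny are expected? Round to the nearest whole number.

Map distances give recombination frequencies of 0.227 and 0.157 for the two intervals.
With no interference, expected double-crossover frequency = 0.227 × 0.157 = 0.03564.
Expected number = 0.03564 × 752 = 26.80 ≈ 27.

27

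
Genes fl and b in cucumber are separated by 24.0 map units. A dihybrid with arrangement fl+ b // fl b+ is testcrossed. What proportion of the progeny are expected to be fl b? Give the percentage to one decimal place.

A map distance of 24.0 map units corresponds to a recombination frequency of 0.240.
The F1 is fl+ b / fl b+, so fl b is a recombinant gamete class with expected frequency r/2 = 0.240/2 = 0.1200.
That is 0.1200 = 12.0% of the progeny.

12.0%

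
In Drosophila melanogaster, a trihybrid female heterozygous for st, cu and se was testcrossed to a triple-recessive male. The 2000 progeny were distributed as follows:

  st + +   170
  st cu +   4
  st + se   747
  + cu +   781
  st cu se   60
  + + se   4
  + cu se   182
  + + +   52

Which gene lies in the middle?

The two most frequent reciprocal classes, st + se and + cu +, are the parental types, so the F1 was st + se / + cu +.
The two rarest classes, + + se and st cu +, are the double crossovers. Comparing them with the parentals, only the st allele has switched, so st is the middle locus and the order is cu – st – se.

st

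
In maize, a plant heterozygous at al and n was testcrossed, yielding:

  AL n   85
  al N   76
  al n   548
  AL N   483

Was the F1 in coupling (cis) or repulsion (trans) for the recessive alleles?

The two most frequent classes are AL N (483) and al n (548); these are the parental (non-recombinant) types.
So the F1 carried AL N on one chromosome and al n on the other — the recessive alleles are on the same chromosome (cis / coupling).

cis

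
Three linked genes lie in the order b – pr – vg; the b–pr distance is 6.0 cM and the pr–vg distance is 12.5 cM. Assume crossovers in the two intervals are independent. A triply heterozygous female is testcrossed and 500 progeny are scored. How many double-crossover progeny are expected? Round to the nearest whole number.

4

Map distances give recombination frequencies of 0.060 and 0.125 for the two intervals.
With no interference, expected double-crossover frequency = 0.060 × 0.125 = 0.00750.
Expected number = 0.00750 × 500 = 3.75 ≈ 4.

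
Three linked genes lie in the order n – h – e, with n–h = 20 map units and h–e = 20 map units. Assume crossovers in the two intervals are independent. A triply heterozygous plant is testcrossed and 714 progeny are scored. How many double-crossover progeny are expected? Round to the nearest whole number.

29

Map distances give recombination frequencies of 0.200 and 0.200 for the two intervals.
With no interference, expected double-crossover frequency = 0.200 × 0.200 = 0.04000.
Expected number = 0.04000 × 714 = 28.56 ≈ 29.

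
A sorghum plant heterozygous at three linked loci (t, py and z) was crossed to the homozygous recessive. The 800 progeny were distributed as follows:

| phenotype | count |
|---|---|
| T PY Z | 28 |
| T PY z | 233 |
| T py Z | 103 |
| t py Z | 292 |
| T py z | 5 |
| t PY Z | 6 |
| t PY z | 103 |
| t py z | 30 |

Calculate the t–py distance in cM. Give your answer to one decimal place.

The two most frequent reciprocal classes, T PY z and t py Z, are the parental types, so the F1 was T PY z / t py Z.
The two rarest classes, T py z and t PY Z, are the double crossovers. Comparing them with the parentals, only the py allele has switched, so py is the middle locus and the order is z – py – t.
Crossovers in the py–t interval produce the single-crossover classes t PY z and T py Z (103 + 103 = 206) plus the double crossovers (11).
RF(py–t) = (206 + 11) / 800 = 217/800 = 0.2712 → 27.1 cM.

27.1 cM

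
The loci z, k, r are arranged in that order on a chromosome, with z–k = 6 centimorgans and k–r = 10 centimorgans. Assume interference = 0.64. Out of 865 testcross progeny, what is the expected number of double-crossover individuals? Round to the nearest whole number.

2

Map distances give recombination frequencies of 0.060 and 0.100 for the two intervals.
With interference 0.64 (so coincidence = 0.36), expected double-crossover frequency = 0.060 × 0.100 × 0.36 = 0.00216.
Expected number = 0.00216 × 865 = 1.87 ≈ 2.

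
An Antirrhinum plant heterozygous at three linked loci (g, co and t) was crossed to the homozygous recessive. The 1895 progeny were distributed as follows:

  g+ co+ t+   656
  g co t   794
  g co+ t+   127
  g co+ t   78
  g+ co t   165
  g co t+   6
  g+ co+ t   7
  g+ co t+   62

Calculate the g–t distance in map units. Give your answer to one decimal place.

The two most frequent reciprocal classes, g+ co+ t+ and g co t, are the parental types, so the F1 was g+ co+ t+ / g co t.
The two rarest classes, g+ co+ t and g co t+, are the double crossovers. Comparing them with the parentals, only the t allele has switched, so t is the middle locus and the order is co – t – g.
Crossovers in the t–g interval produce the single-crossover classes g co+ t+ and g+ co t (127 + 165 = 292) plus the double crossovers (13).
RF(t–g) = (292 + 13) / 1895 = 305/1895 = 0.1609 → 16.1 map units.

16.1 map units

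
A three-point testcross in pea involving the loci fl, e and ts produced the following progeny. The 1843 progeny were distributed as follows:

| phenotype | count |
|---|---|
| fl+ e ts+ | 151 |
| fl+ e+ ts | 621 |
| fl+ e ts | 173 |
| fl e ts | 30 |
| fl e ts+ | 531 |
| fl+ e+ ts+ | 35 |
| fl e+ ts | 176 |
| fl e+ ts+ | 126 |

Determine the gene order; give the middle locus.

The two most frequent reciprocal classes, fl+ e+ ts and fl e ts+, are the parental types, so the F1 was fl+ e+ ts / fl e ts+.
The two rarest classes, fl+ e+ ts+ and fl e ts, are the double crossovers. Comparing them with the parentals, only the ts allele has switched, so ts is the middle locus and the order is e – ts – fl.

ts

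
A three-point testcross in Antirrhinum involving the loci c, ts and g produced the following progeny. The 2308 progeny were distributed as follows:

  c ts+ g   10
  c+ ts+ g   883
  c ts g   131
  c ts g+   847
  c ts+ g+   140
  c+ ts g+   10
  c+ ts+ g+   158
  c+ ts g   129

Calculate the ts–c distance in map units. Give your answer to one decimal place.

12.5 map units

The two most frequent reciprocal classes, c+ ts+ g and c ts g+, are the parental types, so the F1 was c+ ts+ g / c ts g+.
The two rarest classes, c ts+ g and c+ ts g+, are the double crossovers. Comparing them with the parentals, only the c allele has switched, so c is the middle locus and the order is g – c – ts.
Crossovers in the c–ts interval produce the single-crossover classes c+ ts g and c ts+ g+ (129 + 140 = 269) plus the double crossovers (20).
RF(c–ts) = (269 + 20) / 2308 = 289/2308 = 0.1252 → 12.5 map units.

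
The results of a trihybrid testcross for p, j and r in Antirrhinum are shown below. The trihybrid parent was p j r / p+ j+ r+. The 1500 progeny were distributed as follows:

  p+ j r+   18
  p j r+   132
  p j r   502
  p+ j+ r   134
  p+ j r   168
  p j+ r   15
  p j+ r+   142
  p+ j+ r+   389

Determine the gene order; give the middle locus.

j

The two rarest classes, p j+ r and p+ j r+, are the double crossovers. Comparing them with the parentals, only the j allele has switched, so j is the middle locus and the order is p – j – r.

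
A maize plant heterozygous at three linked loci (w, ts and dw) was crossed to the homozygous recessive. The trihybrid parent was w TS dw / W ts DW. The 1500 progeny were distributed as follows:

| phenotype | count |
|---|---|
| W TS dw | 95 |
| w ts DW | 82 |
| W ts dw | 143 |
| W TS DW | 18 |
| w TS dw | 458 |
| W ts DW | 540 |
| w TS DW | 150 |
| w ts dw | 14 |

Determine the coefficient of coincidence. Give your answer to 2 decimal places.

0.71

The two rarest classes, w ts dw and W TS DW, are the double crossovers. Comparing them with the parentals, only the ts allele has switched, so ts is the middle locus and the order is w – ts – dw.
w–ts: (177 + 32)/1500 = 0.1393; ts–dw: (293 + 32)/1500 = 0.2167.
Expected DCO frequency = 0.1393 × 0.2167 ≈ 0.03019; observed = 32/1500 ≈ 0.02133.
Coefficient of coincidence = 0.02133/0.03019 ≈ 0.71.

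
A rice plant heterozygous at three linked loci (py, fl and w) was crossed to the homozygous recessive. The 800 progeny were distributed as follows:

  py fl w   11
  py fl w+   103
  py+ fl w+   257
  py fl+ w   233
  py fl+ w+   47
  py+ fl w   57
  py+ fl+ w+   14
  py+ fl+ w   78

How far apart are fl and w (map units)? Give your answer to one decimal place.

16.1 map units

The two most frequent reciprocal classes, py fl+ w and py+ fl w+, are the parental types, so the F1 was py fl+ w / py+ fl w+.
The two rarest classes, py fl w and py+ fl+ w+, are the double crossovers. Comparing them with the parentals, only the fl allele has switched, so fl is the middle locus and the order is w – fl – py.
Crossovers in the w–fl interval produce the single-crossover classes py fl+ w+ and py+ fl w (47 + 57 = 104) plus the double crossovers (25).
RF(w–fl) = (104 + 25) / 800 = 129/800 = 0.1613 → 16.1 map units.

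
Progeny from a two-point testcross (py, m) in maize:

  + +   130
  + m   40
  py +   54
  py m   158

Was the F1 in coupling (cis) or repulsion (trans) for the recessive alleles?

The two most frequent classes are + + (130) and py m (158); these are the parental (non-recombinant) types.
So the F1 carried + + on one chromosome and py m on the other — the recessive alleles are on the same chromosome (cis / coupling).

cis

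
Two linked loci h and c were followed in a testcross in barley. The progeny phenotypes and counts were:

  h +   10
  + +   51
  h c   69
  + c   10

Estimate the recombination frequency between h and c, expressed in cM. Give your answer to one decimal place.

14.3 cM

The two most frequent classes, + + (51) and h c (69), are the parental types, so the F1 was + + / h c.
The recombinant classes are + c and h +: 10 + 10 = 20.
Recombination frequency = 20/140 = 0.1429 ≈ 14.3%, i.e. 14.3 cM.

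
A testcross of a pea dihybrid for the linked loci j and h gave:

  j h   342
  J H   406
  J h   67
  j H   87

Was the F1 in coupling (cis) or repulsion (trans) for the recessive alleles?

cis

The two most frequent classes are J H (406) and j h (342); these are the parental (non-recombinant) types.
So the F1 carried J H on one chromosome and j h on the other — the recessive alleles are on the same chromosome (cis / coupling).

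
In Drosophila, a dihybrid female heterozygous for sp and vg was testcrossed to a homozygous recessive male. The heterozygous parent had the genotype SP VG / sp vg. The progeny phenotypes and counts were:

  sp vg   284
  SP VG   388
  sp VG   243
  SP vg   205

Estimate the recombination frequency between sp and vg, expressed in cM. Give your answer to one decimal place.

The recombinant classes are SP vg and sp VG: 205 + 243 = 448.
Recombination frequency = 448/1120 = 0.4000 ≈ 40.0%, i.e. 40.0 cM.

40.0 cM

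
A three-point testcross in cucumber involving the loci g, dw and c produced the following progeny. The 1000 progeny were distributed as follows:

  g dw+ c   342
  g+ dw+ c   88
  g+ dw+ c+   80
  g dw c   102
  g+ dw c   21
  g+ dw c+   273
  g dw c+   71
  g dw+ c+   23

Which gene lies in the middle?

The two most frequent reciprocal classes, g dw+ c and g+ dw c+, are the parental types, so the F1 was g dw+ c / g+ dw c+.
The two rarest classes, g dw+ c+ and g+ dw c, are the double crossovers. Comparing them with the parentals, only the c allele has switched, so c is the middle locus and the order is dw – c – g.

c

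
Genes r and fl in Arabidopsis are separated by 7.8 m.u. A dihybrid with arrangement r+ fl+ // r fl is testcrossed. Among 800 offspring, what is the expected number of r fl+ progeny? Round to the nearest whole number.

31

A map distance of 7.8 m.u. corresponds to a recombination frequency of 0.078.
The F1 is r+ fl+ / r fl, so r fl+ is a recombinant gamete class with expected frequency r/2 = 0.078/2 = 0.0390.
Expected number = 0.0390 × 800 = 31.20 ≈ 31.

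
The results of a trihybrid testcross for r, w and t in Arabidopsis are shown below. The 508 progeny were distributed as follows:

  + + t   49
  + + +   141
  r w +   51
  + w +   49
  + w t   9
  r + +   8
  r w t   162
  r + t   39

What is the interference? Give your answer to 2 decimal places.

0.30

The two most frequent reciprocal classes, + + + and r w t, are the parental types, so the F1 was + + + / r w t.
The two rarest classes, r + + and + w t, are the double crossovers. Comparing them with the parentals, only the r allele has switched, so r is the middle locus and the order is w – r – t.
w–r: (88 + 17)/508 = 0.2067; r–t: (100 + 17)/508 = 0.2303.
Expected DCO frequency = 0.2067 × 0.2303 ≈ 0.04760; observed = 17/508 ≈ 0.03346.
Coefficient of coincidence = 0.03346/0.04760 ≈ 0.70; interference = 1 − 0.70 = 0.30.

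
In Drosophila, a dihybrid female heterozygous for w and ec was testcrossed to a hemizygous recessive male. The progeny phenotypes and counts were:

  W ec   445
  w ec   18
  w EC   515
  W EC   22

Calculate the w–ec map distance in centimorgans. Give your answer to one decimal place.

The two most frequent classes, W ec (445) and w EC (515), are the parental types, so the F1 was W ec / w EC.
The recombinant classes are W EC and w ec: 22 + 18 = 40.
Recombination frequency = 40/1000 = 0.0400 ≈ 4.0%, i.e. 4.0 centimorgans.

4.0 centimorgans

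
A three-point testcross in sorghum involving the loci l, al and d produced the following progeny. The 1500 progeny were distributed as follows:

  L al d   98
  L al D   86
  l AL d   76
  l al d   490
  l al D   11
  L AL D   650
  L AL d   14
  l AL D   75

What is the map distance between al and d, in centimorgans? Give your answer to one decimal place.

12.5 centimorgans

The two most frequent reciprocal classes, L AL D and l al d, are the parental types, so the F1 was L AL D / l al d.
The two rarest classes, L AL d and l al D, are the double crossovers. Comparing them with the parentals, only the d allele has switched, so d is the middle locus and the order is al – d – l.
Crossovers in the al–d interval produce the single-crossover classes L al D and l AL d (86 + 76 = 162) plus the double crossovers (25).
RF(al–d) = (162 + 25) / 1500 = 187/1500 = 0.1247 → 12.5 centimorgans.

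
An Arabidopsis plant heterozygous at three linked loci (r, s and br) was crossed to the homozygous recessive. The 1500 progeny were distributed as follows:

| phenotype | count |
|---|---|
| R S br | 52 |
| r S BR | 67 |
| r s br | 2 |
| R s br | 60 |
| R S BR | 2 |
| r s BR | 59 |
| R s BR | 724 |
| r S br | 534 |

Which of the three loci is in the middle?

s

The two most frequent reciprocal classes, R s BR and r S br, are the parental types, so the F1 was R s BR / r S br.
The two rarest classes, R S BR and r s br, are the double crossovers. Comparing them with the parentals, only the s allele has switched, so s is the middle locus and the order is br – s – r.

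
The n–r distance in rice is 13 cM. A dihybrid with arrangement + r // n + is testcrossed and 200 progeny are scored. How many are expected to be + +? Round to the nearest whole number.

13

A map distance of 13 cM corresponds to a recombination frequency of 0.130.
The F1 is + r / n +, so + + is a recombinant gamete class with expected frequency r/2 = 0.130/2 = 0.0650.
Expected number = 0.0650 × 200 = 13.00 ≈ 13.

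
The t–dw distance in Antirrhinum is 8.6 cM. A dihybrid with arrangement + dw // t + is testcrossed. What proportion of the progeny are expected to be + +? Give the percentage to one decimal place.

4.3%

A map distance of 8.6 cM corresponds to a recombination frequency of 0.086.
The F1 is + dw / t +, so + + is a recombinant gamete class with expected frequency r/2 = 0.086/2 = 0.0430.
That is 0.0430 = 4.3% of the progeny.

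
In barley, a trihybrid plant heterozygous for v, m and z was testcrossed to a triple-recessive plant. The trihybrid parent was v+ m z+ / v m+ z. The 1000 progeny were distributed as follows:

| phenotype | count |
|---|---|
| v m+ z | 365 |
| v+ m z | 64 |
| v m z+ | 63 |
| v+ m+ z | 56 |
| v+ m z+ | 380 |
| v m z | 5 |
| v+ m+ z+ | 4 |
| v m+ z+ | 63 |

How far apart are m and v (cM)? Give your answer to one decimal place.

The two rarest classes, v+ m+ z+ and v m z, are the double crossovers. Comparing them with the parentals, only the m allele has switched, so m is the middle locus and the order is v – m – z.
Crossovers in the v–m interval produce the single-crossover classes v m z+ and v+ m+ z (63 + 56 = 119) plus the double crossovers (9).
RF(v–m) = (119 + 9) / 1000 = 128/1000 = 0.1280 → 12.8 cM.

12.8 cM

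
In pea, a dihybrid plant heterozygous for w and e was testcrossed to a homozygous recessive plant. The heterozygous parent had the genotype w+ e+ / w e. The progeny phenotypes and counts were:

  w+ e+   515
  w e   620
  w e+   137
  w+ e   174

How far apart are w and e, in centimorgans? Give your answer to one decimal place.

21.5 centimorgans

The recombinant classes are w+ e and w e+: 174 + 137 = 311.
Recombination frequency = 311/1446 = 0.2151 ≈ 21.5%, i.e. 21.5 centimorgans.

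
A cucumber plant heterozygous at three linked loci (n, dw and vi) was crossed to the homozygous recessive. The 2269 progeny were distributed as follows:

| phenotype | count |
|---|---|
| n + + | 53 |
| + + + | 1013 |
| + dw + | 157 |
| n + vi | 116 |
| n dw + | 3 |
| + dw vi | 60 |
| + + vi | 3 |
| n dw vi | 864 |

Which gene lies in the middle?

The two most frequent reciprocal classes, n dw vi and + + +, are the parental types, so the F1 was n dw vi / + + +.
The two rarest classes, n dw + and + + vi, are the double crossovers. Comparing them with the parentals, only the vi allele has switched, so vi is the middle locus and the order is dw – vi – n.

vi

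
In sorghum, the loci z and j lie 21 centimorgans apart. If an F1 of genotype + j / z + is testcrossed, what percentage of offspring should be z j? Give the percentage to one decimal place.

A map distance of 21 centimorgans corresponds to a recombination frequency of 0.210.
The F1 is + j / z +, so z j is a recombinant gamete class with expected frequency r/2 = 0.210/2 = 0.1050.
That is 0.1050 = 10.5% of the progeny.

10.5%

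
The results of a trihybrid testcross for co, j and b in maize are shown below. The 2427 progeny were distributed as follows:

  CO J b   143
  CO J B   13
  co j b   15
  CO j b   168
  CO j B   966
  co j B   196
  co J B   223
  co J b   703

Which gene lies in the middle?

The two most frequent reciprocal classes, co J b and CO j B, are the parental types, so the F1 was co J b / CO j B.
The two rarest classes, co j b and CO J B, are the double crossovers. Comparing them with the parentals, only the j allele has switched, so j is the middle locus and the order is b – j – co.

j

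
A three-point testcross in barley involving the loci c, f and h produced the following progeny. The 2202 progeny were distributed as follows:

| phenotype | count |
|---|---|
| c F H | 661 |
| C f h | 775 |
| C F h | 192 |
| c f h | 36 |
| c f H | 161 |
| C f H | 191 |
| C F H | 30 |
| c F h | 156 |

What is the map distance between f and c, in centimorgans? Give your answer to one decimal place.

The two most frequent reciprocal classes, C f h and c F H, are the parental types, so the F1 was C f h / c F H.
The two rarest classes, c f h and C F H, are the double crossovers. Comparing them with the parentals, only the c allele has switched, so c is the middle locus and the order is h – c – f.
Crossovers in the c–f interval produce the single-crossover classes C F h and c f H (192 + 161 = 353) plus the double crossovers (66).
RF(c–f) = (353 + 66) / 2202 = 419/2202 = 0.1903 → 19.0 centimorgans.

19.0 centimorgans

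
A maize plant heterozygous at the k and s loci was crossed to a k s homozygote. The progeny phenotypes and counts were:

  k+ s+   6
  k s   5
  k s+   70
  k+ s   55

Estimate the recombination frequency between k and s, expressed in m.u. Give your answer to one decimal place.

8.1 m.u.

The two most frequent classes, k+ s (55) and k s+ (70), are the parental types, so the F1 was k+ s / k s+.
The recombinant classes are k+ s+ and k s: 6 + 5 = 11.
Recombination frequency = 11/136 = 0.0809 ≈ 8.1%, i.e. 8.1 m.u.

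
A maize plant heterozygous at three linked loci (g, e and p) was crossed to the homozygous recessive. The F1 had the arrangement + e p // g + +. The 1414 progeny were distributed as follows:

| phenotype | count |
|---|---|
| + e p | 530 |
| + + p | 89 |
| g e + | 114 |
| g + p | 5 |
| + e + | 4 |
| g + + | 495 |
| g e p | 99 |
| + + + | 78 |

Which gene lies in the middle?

p

The two rarest classes, + e + and g + p, are the double crossovers. Comparing them with the parentals, only the p allele has switched, so p is the middle locus and the order is e – p – g.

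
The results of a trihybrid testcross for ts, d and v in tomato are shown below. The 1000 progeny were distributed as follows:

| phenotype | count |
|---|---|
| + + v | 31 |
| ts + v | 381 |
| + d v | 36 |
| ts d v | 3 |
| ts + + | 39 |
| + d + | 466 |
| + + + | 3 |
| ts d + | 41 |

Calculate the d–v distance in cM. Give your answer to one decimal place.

The two most frequent reciprocal classes, ts + v and + d +, are the parental types, so the F1 was ts + v / + d +.
The two rarest classes, ts d v and + + +, are the double crossovers. Comparing them with the parentals, only the d allele has switched, so d is the middle locus and the order is v – d – ts.
Crossovers in the v–d interval produce the single-crossover classes ts + + and + d v (39 + 36 = 75) plus the double crossovers (6).
RF(v–d) = (75 + 6) / 1000 = 81/1000 = 0.0810 → 8.1 cM.

8.1 cM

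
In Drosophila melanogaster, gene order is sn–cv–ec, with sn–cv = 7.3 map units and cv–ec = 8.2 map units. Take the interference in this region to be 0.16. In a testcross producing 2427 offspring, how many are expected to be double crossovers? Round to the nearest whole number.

Map distances give recombination frequencies of 0.073 and 0.082 for the two intervals.
With interference 0.16 (so coincidence = 0.84), expected double-crossover frequency = 0.073 × 0.082 × 0.84 = 0.00503.
Expected number = 0.00503 × 2427 = 12.20 ≈ 12.

12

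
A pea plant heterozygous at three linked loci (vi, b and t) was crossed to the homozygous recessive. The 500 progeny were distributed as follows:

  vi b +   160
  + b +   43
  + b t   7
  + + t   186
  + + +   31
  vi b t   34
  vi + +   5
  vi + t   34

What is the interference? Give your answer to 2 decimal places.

The two most frequent reciprocal classes, + + t and vi b +, are the parental types, so the F1 was + + t / vi b +.
The two rarest classes, + b t and vi + +, are the double crossovers. Comparing them with the parentals, only the b allele has switched, so b is the middle locus and the order is t – b – vi.
t–b: (65 + 12)/500 = 0.1540; b–vi: (77 + 12)/500 = 0.1780.
Expected DCO frequency = 0.1540 × 0.1780 ≈ 0.02741; observed = 12/500 ≈ 0.02400.
Coefficient of coincidence = 0.02400/0.02741 ≈ 0.88; interference = 1 − 0.88 = 0.12.

0.12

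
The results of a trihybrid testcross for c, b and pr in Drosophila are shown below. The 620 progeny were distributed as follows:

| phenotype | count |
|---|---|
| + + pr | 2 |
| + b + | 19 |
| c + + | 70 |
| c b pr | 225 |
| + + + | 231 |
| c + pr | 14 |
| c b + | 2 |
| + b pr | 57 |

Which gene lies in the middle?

pr

The two most frequent reciprocal classes, + + + and c b pr, are the parental types, so the F1 was + + + / c b pr.
The two rarest classes, + + pr and c b +, are the double crossovers. Comparing them with the parentals, only the pr allele has switched, so pr is the middle locus and the order is b – pr – c.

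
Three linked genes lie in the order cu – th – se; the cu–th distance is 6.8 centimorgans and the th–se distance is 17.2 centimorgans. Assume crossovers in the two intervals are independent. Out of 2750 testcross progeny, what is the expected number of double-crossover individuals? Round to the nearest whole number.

32

Map distances give recombination frequencies of 0.068 and 0.172 for the two intervals.
With no interference, expected double-crossover frequency = 0.068 × 0.172 = 0.01170.
Expected number = 0.01170 × 2750 = 32.16 ≈ 32.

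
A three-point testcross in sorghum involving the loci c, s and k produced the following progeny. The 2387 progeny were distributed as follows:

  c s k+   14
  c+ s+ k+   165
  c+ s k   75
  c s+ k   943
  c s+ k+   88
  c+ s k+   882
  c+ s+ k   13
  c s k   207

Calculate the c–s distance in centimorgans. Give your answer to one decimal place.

The two most frequent reciprocal classes, c s+ k and c+ s k+, are the parental types, so the F1 was c s+ k / c+ s k+.
The two rarest classes, c+ s+ k and c s k+, are the double crossovers. Comparing them with the parentals, only the c allele has switched, so c is the middle locus and the order is k – c – s.
Crossovers in the c–s interval produce the single-crossover classes c s k and c+ s+ k+ (207 + 165 = 372) plus the double crossovers (27).
RF(c–s) = (372 + 27) / 2387 = 399/2387 = 0.1672 → 16.7 centimorgans.

16.7 centimorgans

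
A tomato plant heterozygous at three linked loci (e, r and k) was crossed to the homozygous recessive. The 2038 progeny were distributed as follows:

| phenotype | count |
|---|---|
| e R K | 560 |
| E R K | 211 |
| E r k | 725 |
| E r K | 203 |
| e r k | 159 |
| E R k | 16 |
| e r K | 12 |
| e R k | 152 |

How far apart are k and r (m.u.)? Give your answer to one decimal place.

18.8 m.u.

The two most frequent reciprocal classes, e R K and E r k, are the parental types, so the F1 was e R K / E r k.
The two rarest classes, e r K and E R k, are the double crossovers. Comparing them with the parentals, only the r allele has switched, so r is the middle locus and the order is e – r – k.
Crossovers in the r–k interval produce the single-crossover classes e R k and E r K (152 + 203 = 355) plus the double crossovers (28).
RF(r–k) = (355 + 28) / 2038 = 383/2038 = 0.1879 → 18.8 m.u.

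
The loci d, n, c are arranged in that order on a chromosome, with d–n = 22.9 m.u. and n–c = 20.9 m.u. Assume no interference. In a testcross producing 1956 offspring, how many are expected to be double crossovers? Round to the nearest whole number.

94

Map distances give recombination frequencies of 0.229 and 0.209 for the two intervals.
With no interference, expected double-crossover frequency = 0.229 × 0.209 = 0.04786.
Expected number = 0.04786 × 1956 = 93.62 ≈ 94.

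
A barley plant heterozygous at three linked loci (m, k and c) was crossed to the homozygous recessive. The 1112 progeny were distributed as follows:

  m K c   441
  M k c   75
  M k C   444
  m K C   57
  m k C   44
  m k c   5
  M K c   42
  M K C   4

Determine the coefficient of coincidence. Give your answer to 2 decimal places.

The two most frequent reciprocal classes, m K c and M k C, are the parental types, so the F1 was m K c / M k C.
The two rarest classes, m k c and M K C, are the double crossovers. Comparing them with the parentals, only the k allele has switched, so k is the middle locus and the order is c – k – m.
c–k: (132 + 9)/1112 = 0.1268; k–m: (86 + 9)/1112 = 0.0854.
Expected DCO frequency = 0.1268 × 0.0854 ≈ 0.01083; observed = 9/1112 ≈ 0.00809.
Coefficient of coincidence = 0.00809/0.01083 ≈ 0.75.

0.75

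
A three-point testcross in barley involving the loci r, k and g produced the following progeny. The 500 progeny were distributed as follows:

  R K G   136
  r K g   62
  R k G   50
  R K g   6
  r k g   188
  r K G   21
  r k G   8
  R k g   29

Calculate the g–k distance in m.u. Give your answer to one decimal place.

25.2 m.u.

The two most frequent reciprocal classes, R K G and r k g, are the parental types, so the F1 was R K G / r k g.
The two rarest classes, R K g and r k G, are the double crossovers. Comparing them with the parentals, only the g allele has switched, so g is the middle locus and the order is k – g – r.
Crossovers in the k–g interval produce the single-crossover classes R k G and r K g (50 + 62 = 112) plus the double crossovers (14).
RF(k–g) = (112 + 14) / 500 = 126/500 = 0.2520 → 25.2 m.u.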